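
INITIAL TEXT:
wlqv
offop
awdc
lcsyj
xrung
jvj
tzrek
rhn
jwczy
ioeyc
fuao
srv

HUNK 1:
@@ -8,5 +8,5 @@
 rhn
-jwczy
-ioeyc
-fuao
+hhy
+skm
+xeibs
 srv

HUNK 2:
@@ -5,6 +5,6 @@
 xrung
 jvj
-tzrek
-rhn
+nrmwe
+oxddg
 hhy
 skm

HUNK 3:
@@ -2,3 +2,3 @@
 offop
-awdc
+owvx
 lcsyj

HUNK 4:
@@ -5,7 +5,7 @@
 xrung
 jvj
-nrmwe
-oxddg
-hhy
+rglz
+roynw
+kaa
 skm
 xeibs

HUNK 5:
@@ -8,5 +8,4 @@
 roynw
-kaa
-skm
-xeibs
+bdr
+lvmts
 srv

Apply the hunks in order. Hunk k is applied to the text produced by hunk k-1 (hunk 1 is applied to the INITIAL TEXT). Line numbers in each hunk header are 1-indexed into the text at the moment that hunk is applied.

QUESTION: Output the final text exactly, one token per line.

Answer: wlqv
offop
owvx
lcsyj
xrung
jvj
rglz
roynw
bdr
lvmts
srv

Derivation:
Hunk 1: at line 8 remove [jwczy,ioeyc,fuao] add [hhy,skm,xeibs] -> 12 lines: wlqv offop awdc lcsyj xrung jvj tzrek rhn hhy skm xeibs srv
Hunk 2: at line 5 remove [tzrek,rhn] add [nrmwe,oxddg] -> 12 lines: wlqv offop awdc lcsyj xrung jvj nrmwe oxddg hhy skm xeibs srv
Hunk 3: at line 2 remove [awdc] add [owvx] -> 12 lines: wlqv offop owvx lcsyj xrung jvj nrmwe oxddg hhy skm xeibs srv
Hunk 4: at line 5 remove [nrmwe,oxddg,hhy] add [rglz,roynw,kaa] -> 12 lines: wlqv offop owvx lcsyj xrung jvj rglz roynw kaa skm xeibs srv
Hunk 5: at line 8 remove [kaa,skm,xeibs] add [bdr,lvmts] -> 11 lines: wlqv offop owvx lcsyj xrung jvj rglz roynw bdr lvmts srv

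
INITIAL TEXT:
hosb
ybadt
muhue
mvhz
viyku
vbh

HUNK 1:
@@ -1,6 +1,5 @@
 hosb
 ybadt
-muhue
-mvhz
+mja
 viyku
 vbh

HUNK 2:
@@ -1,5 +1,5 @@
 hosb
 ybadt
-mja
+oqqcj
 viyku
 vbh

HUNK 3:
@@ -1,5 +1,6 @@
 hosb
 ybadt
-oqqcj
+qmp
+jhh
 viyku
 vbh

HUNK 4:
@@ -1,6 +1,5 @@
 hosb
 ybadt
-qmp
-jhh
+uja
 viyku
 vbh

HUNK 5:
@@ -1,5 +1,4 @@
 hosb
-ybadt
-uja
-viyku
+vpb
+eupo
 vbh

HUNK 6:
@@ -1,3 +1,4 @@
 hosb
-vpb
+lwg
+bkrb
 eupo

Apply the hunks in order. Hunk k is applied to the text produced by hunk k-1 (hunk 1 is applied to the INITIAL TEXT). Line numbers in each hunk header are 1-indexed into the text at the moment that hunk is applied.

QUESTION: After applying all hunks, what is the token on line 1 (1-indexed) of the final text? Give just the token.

Answer: hosb

Derivation:
Hunk 1: at line 1 remove [muhue,mvhz] add [mja] -> 5 lines: hosb ybadt mja viyku vbh
Hunk 2: at line 1 remove [mja] add [oqqcj] -> 5 lines: hosb ybadt oqqcj viyku vbh
Hunk 3: at line 1 remove [oqqcj] add [qmp,jhh] -> 6 lines: hosb ybadt qmp jhh viyku vbh
Hunk 4: at line 1 remove [qmp,jhh] add [uja] -> 5 lines: hosb ybadt uja viyku vbh
Hunk 5: at line 1 remove [ybadt,uja,viyku] add [vpb,eupo] -> 4 lines: hosb vpb eupo vbh
Hunk 6: at line 1 remove [vpb] add [lwg,bkrb] -> 5 lines: hosb lwg bkrb eupo vbh
Final line 1: hosb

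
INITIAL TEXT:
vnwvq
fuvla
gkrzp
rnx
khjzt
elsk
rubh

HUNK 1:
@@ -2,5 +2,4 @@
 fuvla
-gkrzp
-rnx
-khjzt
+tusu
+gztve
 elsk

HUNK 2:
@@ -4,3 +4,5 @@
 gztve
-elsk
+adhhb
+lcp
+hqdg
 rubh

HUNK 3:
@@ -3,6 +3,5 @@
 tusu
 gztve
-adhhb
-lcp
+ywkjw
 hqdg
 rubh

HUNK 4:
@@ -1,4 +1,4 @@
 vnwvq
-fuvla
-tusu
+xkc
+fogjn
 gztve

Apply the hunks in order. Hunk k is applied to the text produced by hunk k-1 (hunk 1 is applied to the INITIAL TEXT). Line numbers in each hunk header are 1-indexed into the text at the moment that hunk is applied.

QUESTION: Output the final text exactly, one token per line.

Answer: vnwvq
xkc
fogjn
gztve
ywkjw
hqdg
rubh

Derivation:
Hunk 1: at line 2 remove [gkrzp,rnx,khjzt] add [tusu,gztve] -> 6 lines: vnwvq fuvla tusu gztve elsk rubh
Hunk 2: at line 4 remove [elsk] add [adhhb,lcp,hqdg] -> 8 lines: vnwvq fuvla tusu gztve adhhb lcp hqdg rubh
Hunk 3: at line 3 remove [adhhb,lcp] add [ywkjw] -> 7 lines: vnwvq fuvla tusu gztve ywkjw hqdg rubh
Hunk 4: at line 1 remove [fuvla,tusu] add [xkc,fogjn] -> 7 lines: vnwvq xkc fogjn gztve ywkjw hqdg rubh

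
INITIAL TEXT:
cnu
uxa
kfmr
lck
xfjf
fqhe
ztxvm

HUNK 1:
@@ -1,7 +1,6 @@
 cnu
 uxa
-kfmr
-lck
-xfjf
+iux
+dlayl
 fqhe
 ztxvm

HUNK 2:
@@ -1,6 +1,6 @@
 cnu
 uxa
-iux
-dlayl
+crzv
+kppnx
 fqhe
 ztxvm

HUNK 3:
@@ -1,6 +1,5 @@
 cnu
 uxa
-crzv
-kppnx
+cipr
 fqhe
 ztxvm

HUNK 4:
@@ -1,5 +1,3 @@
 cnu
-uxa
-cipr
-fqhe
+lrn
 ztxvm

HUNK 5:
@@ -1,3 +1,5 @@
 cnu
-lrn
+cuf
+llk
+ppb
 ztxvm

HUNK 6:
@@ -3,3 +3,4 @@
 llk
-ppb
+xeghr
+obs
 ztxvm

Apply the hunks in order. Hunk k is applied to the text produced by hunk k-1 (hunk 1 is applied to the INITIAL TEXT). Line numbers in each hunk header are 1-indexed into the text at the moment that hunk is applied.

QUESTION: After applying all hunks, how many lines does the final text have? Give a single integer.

Answer: 6

Derivation:
Hunk 1: at line 1 remove [kfmr,lck,xfjf] add [iux,dlayl] -> 6 lines: cnu uxa iux dlayl fqhe ztxvm
Hunk 2: at line 1 remove [iux,dlayl] add [crzv,kppnx] -> 6 lines: cnu uxa crzv kppnx fqhe ztxvm
Hunk 3: at line 1 remove [crzv,kppnx] add [cipr] -> 5 lines: cnu uxa cipr fqhe ztxvm
Hunk 4: at line 1 remove [uxa,cipr,fqhe] add [lrn] -> 3 lines: cnu lrn ztxvm
Hunk 5: at line 1 remove [lrn] add [cuf,llk,ppb] -> 5 lines: cnu cuf llk ppb ztxvm
Hunk 6: at line 3 remove [ppb] add [xeghr,obs] -> 6 lines: cnu cuf llk xeghr obs ztxvm
Final line count: 6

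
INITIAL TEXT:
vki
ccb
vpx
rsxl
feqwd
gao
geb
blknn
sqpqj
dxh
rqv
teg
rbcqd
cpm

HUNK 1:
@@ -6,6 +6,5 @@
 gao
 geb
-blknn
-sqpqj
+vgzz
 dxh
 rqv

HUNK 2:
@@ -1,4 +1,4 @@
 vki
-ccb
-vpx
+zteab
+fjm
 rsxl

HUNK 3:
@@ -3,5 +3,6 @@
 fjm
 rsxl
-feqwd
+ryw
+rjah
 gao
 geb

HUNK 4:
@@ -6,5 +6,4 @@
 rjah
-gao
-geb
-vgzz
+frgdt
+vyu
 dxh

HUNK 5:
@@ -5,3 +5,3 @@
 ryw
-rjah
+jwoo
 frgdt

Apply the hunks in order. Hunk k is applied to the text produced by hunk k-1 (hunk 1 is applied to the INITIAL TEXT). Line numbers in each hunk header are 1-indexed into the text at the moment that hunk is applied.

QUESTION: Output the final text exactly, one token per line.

Answer: vki
zteab
fjm
rsxl
ryw
jwoo
frgdt
vyu
dxh
rqv
teg
rbcqd
cpm

Derivation:
Hunk 1: at line 6 remove [blknn,sqpqj] add [vgzz] -> 13 lines: vki ccb vpx rsxl feqwd gao geb vgzz dxh rqv teg rbcqd cpm
Hunk 2: at line 1 remove [ccb,vpx] add [zteab,fjm] -> 13 lines: vki zteab fjm rsxl feqwd gao geb vgzz dxh rqv teg rbcqd cpm
Hunk 3: at line 3 remove [feqwd] add [ryw,rjah] -> 14 lines: vki zteab fjm rsxl ryw rjah gao geb vgzz dxh rqv teg rbcqd cpm
Hunk 4: at line 6 remove [gao,geb,vgzz] add [frgdt,vyu] -> 13 lines: vki zteab fjm rsxl ryw rjah frgdt vyu dxh rqv teg rbcqd cpm
Hunk 5: at line 5 remove [rjah] add [jwoo] -> 13 lines: vki zteab fjm rsxl ryw jwoo frgdt vyu dxh rqv teg rbcqd cpm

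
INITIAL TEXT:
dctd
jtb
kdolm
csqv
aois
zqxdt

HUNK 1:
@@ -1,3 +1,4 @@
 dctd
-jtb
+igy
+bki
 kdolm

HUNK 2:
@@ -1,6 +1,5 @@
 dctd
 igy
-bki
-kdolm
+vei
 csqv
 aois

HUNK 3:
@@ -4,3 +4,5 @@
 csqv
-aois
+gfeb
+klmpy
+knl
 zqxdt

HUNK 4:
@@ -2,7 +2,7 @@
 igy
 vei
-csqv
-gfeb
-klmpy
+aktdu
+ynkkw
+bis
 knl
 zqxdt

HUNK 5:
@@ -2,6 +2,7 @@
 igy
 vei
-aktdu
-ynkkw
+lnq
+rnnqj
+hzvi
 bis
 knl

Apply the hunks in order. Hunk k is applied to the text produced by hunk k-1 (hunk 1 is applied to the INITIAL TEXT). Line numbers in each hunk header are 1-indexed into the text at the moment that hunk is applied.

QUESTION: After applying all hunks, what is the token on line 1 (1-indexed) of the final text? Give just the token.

Answer: dctd

Derivation:
Hunk 1: at line 1 remove [jtb] add [igy,bki] -> 7 lines: dctd igy bki kdolm csqv aois zqxdt
Hunk 2: at line 1 remove [bki,kdolm] add [vei] -> 6 lines: dctd igy vei csqv aois zqxdt
Hunk 3: at line 4 remove [aois] add [gfeb,klmpy,knl] -> 8 lines: dctd igy vei csqv gfeb klmpy knl zqxdt
Hunk 4: at line 2 remove [csqv,gfeb,klmpy] add [aktdu,ynkkw,bis] -> 8 lines: dctd igy vei aktdu ynkkw bis knl zqxdt
Hunk 5: at line 2 remove [aktdu,ynkkw] add [lnq,rnnqj,hzvi] -> 9 lines: dctd igy vei lnq rnnqj hzvi bis knl zqxdt
Final line 1: dctd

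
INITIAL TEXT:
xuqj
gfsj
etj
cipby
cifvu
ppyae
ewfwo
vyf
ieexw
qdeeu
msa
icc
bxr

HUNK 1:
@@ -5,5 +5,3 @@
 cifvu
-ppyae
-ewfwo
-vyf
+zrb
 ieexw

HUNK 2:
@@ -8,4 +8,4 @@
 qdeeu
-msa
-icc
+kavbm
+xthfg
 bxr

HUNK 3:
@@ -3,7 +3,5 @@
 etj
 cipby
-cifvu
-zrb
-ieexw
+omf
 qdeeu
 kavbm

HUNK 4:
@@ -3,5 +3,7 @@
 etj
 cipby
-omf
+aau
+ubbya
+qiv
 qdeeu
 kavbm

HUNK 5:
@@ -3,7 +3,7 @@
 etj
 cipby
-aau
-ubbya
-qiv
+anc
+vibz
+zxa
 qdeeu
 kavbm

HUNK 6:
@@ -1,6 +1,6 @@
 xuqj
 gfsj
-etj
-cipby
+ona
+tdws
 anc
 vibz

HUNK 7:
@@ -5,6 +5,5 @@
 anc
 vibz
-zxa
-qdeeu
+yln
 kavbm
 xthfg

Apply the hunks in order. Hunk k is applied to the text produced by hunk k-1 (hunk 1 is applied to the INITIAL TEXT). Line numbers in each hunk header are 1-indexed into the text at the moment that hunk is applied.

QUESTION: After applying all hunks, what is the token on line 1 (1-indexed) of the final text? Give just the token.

Hunk 1: at line 5 remove [ppyae,ewfwo,vyf] add [zrb] -> 11 lines: xuqj gfsj etj cipby cifvu zrb ieexw qdeeu msa icc bxr
Hunk 2: at line 8 remove [msa,icc] add [kavbm,xthfg] -> 11 lines: xuqj gfsj etj cipby cifvu zrb ieexw qdeeu kavbm xthfg bxr
Hunk 3: at line 3 remove [cifvu,zrb,ieexw] add [omf] -> 9 lines: xuqj gfsj etj cipby omf qdeeu kavbm xthfg bxr
Hunk 4: at line 3 remove [omf] add [aau,ubbya,qiv] -> 11 lines: xuqj gfsj etj cipby aau ubbya qiv qdeeu kavbm xthfg bxr
Hunk 5: at line 3 remove [aau,ubbya,qiv] add [anc,vibz,zxa] -> 11 lines: xuqj gfsj etj cipby anc vibz zxa qdeeu kavbm xthfg bxr
Hunk 6: at line 1 remove [etj,cipby] add [ona,tdws] -> 11 lines: xuqj gfsj ona tdws anc vibz zxa qdeeu kavbm xthfg bxr
Hunk 7: at line 5 remove [zxa,qdeeu] add [yln] -> 10 lines: xuqj gfsj ona tdws anc vibz yln kavbm xthfg bxr
Final line 1: xuqj

Answer: xuqj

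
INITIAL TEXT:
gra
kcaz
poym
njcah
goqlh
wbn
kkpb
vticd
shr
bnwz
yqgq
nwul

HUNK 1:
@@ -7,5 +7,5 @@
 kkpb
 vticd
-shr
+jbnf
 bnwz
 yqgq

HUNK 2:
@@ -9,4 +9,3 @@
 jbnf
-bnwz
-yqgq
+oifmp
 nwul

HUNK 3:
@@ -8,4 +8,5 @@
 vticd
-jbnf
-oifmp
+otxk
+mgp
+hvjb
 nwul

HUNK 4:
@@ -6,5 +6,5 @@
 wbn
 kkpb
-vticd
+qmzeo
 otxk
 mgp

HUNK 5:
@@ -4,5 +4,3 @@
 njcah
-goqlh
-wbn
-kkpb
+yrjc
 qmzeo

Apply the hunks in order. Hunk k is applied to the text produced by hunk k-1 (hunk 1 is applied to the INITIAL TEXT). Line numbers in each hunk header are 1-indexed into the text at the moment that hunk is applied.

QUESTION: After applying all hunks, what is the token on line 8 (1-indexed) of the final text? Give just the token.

Hunk 1: at line 7 remove [shr] add [jbnf] -> 12 lines: gra kcaz poym njcah goqlh wbn kkpb vticd jbnf bnwz yqgq nwul
Hunk 2: at line 9 remove [bnwz,yqgq] add [oifmp] -> 11 lines: gra kcaz poym njcah goqlh wbn kkpb vticd jbnf oifmp nwul
Hunk 3: at line 8 remove [jbnf,oifmp] add [otxk,mgp,hvjb] -> 12 lines: gra kcaz poym njcah goqlh wbn kkpb vticd otxk mgp hvjb nwul
Hunk 4: at line 6 remove [vticd] add [qmzeo] -> 12 lines: gra kcaz poym njcah goqlh wbn kkpb qmzeo otxk mgp hvjb nwul
Hunk 5: at line 4 remove [goqlh,wbn,kkpb] add [yrjc] -> 10 lines: gra kcaz poym njcah yrjc qmzeo otxk mgp hvjb nwul
Final line 8: mgp

Answer: mgp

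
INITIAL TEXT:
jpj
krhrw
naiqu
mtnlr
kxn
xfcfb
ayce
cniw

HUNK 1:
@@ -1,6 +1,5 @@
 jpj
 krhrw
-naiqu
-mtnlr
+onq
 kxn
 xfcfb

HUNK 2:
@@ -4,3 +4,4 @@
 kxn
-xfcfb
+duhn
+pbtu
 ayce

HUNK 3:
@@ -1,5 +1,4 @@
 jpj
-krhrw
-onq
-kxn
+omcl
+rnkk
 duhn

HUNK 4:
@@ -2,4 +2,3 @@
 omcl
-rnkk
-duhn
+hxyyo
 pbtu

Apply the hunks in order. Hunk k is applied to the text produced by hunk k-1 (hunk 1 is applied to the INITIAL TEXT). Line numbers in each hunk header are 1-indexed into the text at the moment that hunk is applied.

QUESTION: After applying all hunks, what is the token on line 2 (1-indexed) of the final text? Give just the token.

Hunk 1: at line 1 remove [naiqu,mtnlr] add [onq] -> 7 lines: jpj krhrw onq kxn xfcfb ayce cniw
Hunk 2: at line 4 remove [xfcfb] add [duhn,pbtu] -> 8 lines: jpj krhrw onq kxn duhn pbtu ayce cniw
Hunk 3: at line 1 remove [krhrw,onq,kxn] add [omcl,rnkk] -> 7 lines: jpj omcl rnkk duhn pbtu ayce cniw
Hunk 4: at line 2 remove [rnkk,duhn] add [hxyyo] -> 6 lines: jpj omcl hxyyo pbtu ayce cniw
Final line 2: omcl

Answer: omcl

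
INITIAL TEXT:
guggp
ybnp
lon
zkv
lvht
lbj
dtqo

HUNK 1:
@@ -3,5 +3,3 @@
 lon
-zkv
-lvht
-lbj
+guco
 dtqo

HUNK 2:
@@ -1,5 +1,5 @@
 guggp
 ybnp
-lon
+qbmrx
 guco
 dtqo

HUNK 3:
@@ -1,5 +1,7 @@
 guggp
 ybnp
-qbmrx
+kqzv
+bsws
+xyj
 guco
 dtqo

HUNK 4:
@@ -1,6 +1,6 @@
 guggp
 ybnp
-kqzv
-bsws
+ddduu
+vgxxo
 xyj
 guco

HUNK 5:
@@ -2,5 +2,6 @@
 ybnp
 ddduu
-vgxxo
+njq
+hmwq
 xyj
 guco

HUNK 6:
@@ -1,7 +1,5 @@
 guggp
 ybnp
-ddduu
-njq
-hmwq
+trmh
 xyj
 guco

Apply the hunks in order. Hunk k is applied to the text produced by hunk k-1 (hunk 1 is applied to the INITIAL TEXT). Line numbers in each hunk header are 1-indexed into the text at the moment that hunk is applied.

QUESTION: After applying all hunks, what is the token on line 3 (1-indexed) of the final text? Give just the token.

Hunk 1: at line 3 remove [zkv,lvht,lbj] add [guco] -> 5 lines: guggp ybnp lon guco dtqo
Hunk 2: at line 1 remove [lon] add [qbmrx] -> 5 lines: guggp ybnp qbmrx guco dtqo
Hunk 3: at line 1 remove [qbmrx] add [kqzv,bsws,xyj] -> 7 lines: guggp ybnp kqzv bsws xyj guco dtqo
Hunk 4: at line 1 remove [kqzv,bsws] add [ddduu,vgxxo] -> 7 lines: guggp ybnp ddduu vgxxo xyj guco dtqo
Hunk 5: at line 2 remove [vgxxo] add [njq,hmwq] -> 8 lines: guggp ybnp ddduu njq hmwq xyj guco dtqo
Hunk 6: at line 1 remove [ddduu,njq,hmwq] add [trmh] -> 6 lines: guggp ybnp trmh xyj guco dtqo
Final line 3: trmh

Answer: trmh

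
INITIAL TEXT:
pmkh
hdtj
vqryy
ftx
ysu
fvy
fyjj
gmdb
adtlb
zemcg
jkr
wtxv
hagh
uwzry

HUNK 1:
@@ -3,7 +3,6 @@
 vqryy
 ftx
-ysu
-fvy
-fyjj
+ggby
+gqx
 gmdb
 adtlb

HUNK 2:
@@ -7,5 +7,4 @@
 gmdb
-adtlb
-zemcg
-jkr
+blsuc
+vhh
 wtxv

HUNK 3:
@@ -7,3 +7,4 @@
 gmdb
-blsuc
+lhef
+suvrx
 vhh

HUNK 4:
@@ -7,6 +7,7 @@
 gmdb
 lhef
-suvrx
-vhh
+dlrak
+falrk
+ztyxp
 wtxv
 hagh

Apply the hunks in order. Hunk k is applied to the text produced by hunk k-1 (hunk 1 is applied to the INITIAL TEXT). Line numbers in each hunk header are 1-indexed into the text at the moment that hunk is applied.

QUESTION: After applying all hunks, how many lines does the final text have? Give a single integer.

Hunk 1: at line 3 remove [ysu,fvy,fyjj] add [ggby,gqx] -> 13 lines: pmkh hdtj vqryy ftx ggby gqx gmdb adtlb zemcg jkr wtxv hagh uwzry
Hunk 2: at line 7 remove [adtlb,zemcg,jkr] add [blsuc,vhh] -> 12 lines: pmkh hdtj vqryy ftx ggby gqx gmdb blsuc vhh wtxv hagh uwzry
Hunk 3: at line 7 remove [blsuc] add [lhef,suvrx] -> 13 lines: pmkh hdtj vqryy ftx ggby gqx gmdb lhef suvrx vhh wtxv hagh uwzry
Hunk 4: at line 7 remove [suvrx,vhh] add [dlrak,falrk,ztyxp] -> 14 lines: pmkh hdtj vqryy ftx ggby gqx gmdb lhef dlrak falrk ztyxp wtxv hagh uwzry
Final line count: 14

Answer: 14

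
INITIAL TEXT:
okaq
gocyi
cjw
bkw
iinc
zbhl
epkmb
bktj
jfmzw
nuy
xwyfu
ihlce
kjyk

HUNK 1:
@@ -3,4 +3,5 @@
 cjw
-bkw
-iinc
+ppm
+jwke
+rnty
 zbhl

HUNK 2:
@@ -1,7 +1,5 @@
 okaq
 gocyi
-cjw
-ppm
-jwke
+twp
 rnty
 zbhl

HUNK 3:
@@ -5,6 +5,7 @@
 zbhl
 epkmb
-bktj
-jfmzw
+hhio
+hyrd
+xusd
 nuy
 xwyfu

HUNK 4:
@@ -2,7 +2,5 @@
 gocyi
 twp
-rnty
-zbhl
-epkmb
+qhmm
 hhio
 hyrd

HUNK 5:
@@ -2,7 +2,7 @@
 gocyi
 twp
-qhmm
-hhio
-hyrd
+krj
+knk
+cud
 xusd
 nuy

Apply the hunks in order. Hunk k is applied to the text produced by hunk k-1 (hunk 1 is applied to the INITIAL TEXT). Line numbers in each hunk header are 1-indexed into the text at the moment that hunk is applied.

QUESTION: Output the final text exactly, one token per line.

Answer: okaq
gocyi
twp
krj
knk
cud
xusd
nuy
xwyfu
ihlce
kjyk

Derivation:
Hunk 1: at line 3 remove [bkw,iinc] add [ppm,jwke,rnty] -> 14 lines: okaq gocyi cjw ppm jwke rnty zbhl epkmb bktj jfmzw nuy xwyfu ihlce kjyk
Hunk 2: at line 1 remove [cjw,ppm,jwke] add [twp] -> 12 lines: okaq gocyi twp rnty zbhl epkmb bktj jfmzw nuy xwyfu ihlce kjyk
Hunk 3: at line 5 remove [bktj,jfmzw] add [hhio,hyrd,xusd] -> 13 lines: okaq gocyi twp rnty zbhl epkmb hhio hyrd xusd nuy xwyfu ihlce kjyk
Hunk 4: at line 2 remove [rnty,zbhl,epkmb] add [qhmm] -> 11 lines: okaq gocyi twp qhmm hhio hyrd xusd nuy xwyfu ihlce kjyk
Hunk 5: at line 2 remove [qhmm,hhio,hyrd] add [krj,knk,cud] -> 11 lines: okaq gocyi twp krj knk cud xusd nuy xwyfu ihlce kjyk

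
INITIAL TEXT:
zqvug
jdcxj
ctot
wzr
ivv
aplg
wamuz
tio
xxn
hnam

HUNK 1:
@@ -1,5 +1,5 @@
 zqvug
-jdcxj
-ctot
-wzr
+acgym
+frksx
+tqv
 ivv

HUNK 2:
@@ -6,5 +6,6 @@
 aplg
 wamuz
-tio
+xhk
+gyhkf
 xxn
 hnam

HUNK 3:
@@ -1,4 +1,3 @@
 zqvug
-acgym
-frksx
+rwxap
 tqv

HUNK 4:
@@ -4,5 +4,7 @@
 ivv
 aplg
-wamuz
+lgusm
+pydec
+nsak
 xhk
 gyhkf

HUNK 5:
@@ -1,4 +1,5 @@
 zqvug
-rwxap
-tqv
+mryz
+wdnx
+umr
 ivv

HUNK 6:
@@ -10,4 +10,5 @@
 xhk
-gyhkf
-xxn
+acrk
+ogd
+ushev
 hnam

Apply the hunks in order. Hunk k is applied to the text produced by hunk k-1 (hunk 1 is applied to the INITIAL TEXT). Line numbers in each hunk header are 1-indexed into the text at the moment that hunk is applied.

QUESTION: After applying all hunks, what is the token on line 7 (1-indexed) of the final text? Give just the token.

Answer: lgusm

Derivation:
Hunk 1: at line 1 remove [jdcxj,ctot,wzr] add [acgym,frksx,tqv] -> 10 lines: zqvug acgym frksx tqv ivv aplg wamuz tio xxn hnam
Hunk 2: at line 6 remove [tio] add [xhk,gyhkf] -> 11 lines: zqvug acgym frksx tqv ivv aplg wamuz xhk gyhkf xxn hnam
Hunk 3: at line 1 remove [acgym,frksx] add [rwxap] -> 10 lines: zqvug rwxap tqv ivv aplg wamuz xhk gyhkf xxn hnam
Hunk 4: at line 4 remove [wamuz] add [lgusm,pydec,nsak] -> 12 lines: zqvug rwxap tqv ivv aplg lgusm pydec nsak xhk gyhkf xxn hnam
Hunk 5: at line 1 remove [rwxap,tqv] add [mryz,wdnx,umr] -> 13 lines: zqvug mryz wdnx umr ivv aplg lgusm pydec nsak xhk gyhkf xxn hnam
Hunk 6: at line 10 remove [gyhkf,xxn] add [acrk,ogd,ushev] -> 14 lines: zqvug mryz wdnx umr ivv aplg lgusm pydec nsak xhk acrk ogd ushev hnam
Final line 7: lgusm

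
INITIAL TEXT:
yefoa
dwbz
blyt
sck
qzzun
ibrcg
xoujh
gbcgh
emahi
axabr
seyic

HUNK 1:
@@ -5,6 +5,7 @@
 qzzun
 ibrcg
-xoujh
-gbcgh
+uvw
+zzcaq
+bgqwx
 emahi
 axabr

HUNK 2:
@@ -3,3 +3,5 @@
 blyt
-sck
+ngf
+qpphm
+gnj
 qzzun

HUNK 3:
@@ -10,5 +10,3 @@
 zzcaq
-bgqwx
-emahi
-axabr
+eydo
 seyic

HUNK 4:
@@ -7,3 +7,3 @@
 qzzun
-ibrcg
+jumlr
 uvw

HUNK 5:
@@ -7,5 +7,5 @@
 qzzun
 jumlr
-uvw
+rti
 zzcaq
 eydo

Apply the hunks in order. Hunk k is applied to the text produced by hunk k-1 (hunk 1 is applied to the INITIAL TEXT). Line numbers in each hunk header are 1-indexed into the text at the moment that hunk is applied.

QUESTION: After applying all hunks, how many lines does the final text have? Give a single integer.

Answer: 12

Derivation:
Hunk 1: at line 5 remove [xoujh,gbcgh] add [uvw,zzcaq,bgqwx] -> 12 lines: yefoa dwbz blyt sck qzzun ibrcg uvw zzcaq bgqwx emahi axabr seyic
Hunk 2: at line 3 remove [sck] add [ngf,qpphm,gnj] -> 14 lines: yefoa dwbz blyt ngf qpphm gnj qzzun ibrcg uvw zzcaq bgqwx emahi axabr seyic
Hunk 3: at line 10 remove [bgqwx,emahi,axabr] add [eydo] -> 12 lines: yefoa dwbz blyt ngf qpphm gnj qzzun ibrcg uvw zzcaq eydo seyic
Hunk 4: at line 7 remove [ibrcg] add [jumlr] -> 12 lines: yefoa dwbz blyt ngf qpphm gnj qzzun jumlr uvw zzcaq eydo seyic
Hunk 5: at line 7 remove [uvw] add [rti] -> 12 lines: yefoa dwbz blyt ngf qpphm gnj qzzun jumlr rti zzcaq eydo seyic
Final line count: 12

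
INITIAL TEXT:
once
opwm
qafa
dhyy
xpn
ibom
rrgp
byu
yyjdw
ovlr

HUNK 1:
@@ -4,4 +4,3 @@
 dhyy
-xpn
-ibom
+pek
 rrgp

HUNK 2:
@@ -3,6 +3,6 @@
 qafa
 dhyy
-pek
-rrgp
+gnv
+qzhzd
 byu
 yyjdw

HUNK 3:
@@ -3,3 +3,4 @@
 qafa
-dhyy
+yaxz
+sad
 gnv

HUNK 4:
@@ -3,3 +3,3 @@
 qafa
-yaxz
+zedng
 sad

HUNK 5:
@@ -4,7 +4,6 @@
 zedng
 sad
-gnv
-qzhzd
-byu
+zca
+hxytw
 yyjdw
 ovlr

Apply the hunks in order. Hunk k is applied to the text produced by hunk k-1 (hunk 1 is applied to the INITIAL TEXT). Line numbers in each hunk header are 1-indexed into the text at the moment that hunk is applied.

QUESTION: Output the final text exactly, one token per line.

Answer: once
opwm
qafa
zedng
sad
zca
hxytw
yyjdw
ovlr

Derivation:
Hunk 1: at line 4 remove [xpn,ibom] add [pek] -> 9 lines: once opwm qafa dhyy pek rrgp byu yyjdw ovlr
Hunk 2: at line 3 remove [pek,rrgp] add [gnv,qzhzd] -> 9 lines: once opwm qafa dhyy gnv qzhzd byu yyjdw ovlr
Hunk 3: at line 3 remove [dhyy] add [yaxz,sad] -> 10 lines: once opwm qafa yaxz sad gnv qzhzd byu yyjdw ovlr
Hunk 4: at line 3 remove [yaxz] add [zedng] -> 10 lines: once opwm qafa zedng sad gnv qzhzd byu yyjdw ovlr
Hunk 5: at line 4 remove [gnv,qzhzd,byu] add [zca,hxytw] -> 9 lines: once opwm qafa zedng sad zca hxytw yyjdw ovlr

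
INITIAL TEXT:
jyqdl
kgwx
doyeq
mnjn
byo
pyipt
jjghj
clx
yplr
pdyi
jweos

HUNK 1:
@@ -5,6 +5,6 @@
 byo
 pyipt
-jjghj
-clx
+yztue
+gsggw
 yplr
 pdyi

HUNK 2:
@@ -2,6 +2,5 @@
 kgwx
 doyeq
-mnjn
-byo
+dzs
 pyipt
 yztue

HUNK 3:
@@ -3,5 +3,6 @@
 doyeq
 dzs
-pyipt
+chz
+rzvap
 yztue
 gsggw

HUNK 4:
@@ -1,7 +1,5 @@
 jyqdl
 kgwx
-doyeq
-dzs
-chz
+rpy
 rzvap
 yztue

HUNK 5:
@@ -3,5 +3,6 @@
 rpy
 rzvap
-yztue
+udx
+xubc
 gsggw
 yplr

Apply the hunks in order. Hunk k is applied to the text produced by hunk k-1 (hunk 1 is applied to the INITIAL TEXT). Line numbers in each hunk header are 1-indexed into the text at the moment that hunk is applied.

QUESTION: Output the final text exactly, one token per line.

Answer: jyqdl
kgwx
rpy
rzvap
udx
xubc
gsggw
yplr
pdyi
jweos

Derivation:
Hunk 1: at line 5 remove [jjghj,clx] add [yztue,gsggw] -> 11 lines: jyqdl kgwx doyeq mnjn byo pyipt yztue gsggw yplr pdyi jweos
Hunk 2: at line 2 remove [mnjn,byo] add [dzs] -> 10 lines: jyqdl kgwx doyeq dzs pyipt yztue gsggw yplr pdyi jweos
Hunk 3: at line 3 remove [pyipt] add [chz,rzvap] -> 11 lines: jyqdl kgwx doyeq dzs chz rzvap yztue gsggw yplr pdyi jweos
Hunk 4: at line 1 remove [doyeq,dzs,chz] add [rpy] -> 9 lines: jyqdl kgwx rpy rzvap yztue gsggw yplr pdyi jweos
Hunk 5: at line 3 remove [yztue] add [udx,xubc] -> 10 lines: jyqdl kgwx rpy rzvap udx xubc gsggw yplr pdyi jweos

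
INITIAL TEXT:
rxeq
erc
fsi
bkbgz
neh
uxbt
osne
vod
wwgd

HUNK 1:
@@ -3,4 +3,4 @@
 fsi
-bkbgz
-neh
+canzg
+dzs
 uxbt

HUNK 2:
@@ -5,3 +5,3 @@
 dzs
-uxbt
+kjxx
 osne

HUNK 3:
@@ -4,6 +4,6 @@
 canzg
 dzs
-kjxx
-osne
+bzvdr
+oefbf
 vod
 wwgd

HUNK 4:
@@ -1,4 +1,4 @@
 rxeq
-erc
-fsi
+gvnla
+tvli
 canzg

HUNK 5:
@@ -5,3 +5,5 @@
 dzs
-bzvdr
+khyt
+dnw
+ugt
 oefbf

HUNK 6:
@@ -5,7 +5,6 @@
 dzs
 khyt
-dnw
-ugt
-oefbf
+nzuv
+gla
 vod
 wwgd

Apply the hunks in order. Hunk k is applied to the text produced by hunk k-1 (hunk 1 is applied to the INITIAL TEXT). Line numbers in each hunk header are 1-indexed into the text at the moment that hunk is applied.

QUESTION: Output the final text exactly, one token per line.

Hunk 1: at line 3 remove [bkbgz,neh] add [canzg,dzs] -> 9 lines: rxeq erc fsi canzg dzs uxbt osne vod wwgd
Hunk 2: at line 5 remove [uxbt] add [kjxx] -> 9 lines: rxeq erc fsi canzg dzs kjxx osne vod wwgd
Hunk 3: at line 4 remove [kjxx,osne] add [bzvdr,oefbf] -> 9 lines: rxeq erc fsi canzg dzs bzvdr oefbf vod wwgd
Hunk 4: at line 1 remove [erc,fsi] add [gvnla,tvli] -> 9 lines: rxeq gvnla tvli canzg dzs bzvdr oefbf vod wwgd
Hunk 5: at line 5 remove [bzvdr] add [khyt,dnw,ugt] -> 11 lines: rxeq gvnla tvli canzg dzs khyt dnw ugt oefbf vod wwgd
Hunk 6: at line 5 remove [dnw,ugt,oefbf] add [nzuv,gla] -> 10 lines: rxeq gvnla tvli canzg dzs khyt nzuv gla vod wwgd

Answer: rxeq
gvnla
tvli
canzg
dzs
khyt
nzuv
gla
vod
wwgd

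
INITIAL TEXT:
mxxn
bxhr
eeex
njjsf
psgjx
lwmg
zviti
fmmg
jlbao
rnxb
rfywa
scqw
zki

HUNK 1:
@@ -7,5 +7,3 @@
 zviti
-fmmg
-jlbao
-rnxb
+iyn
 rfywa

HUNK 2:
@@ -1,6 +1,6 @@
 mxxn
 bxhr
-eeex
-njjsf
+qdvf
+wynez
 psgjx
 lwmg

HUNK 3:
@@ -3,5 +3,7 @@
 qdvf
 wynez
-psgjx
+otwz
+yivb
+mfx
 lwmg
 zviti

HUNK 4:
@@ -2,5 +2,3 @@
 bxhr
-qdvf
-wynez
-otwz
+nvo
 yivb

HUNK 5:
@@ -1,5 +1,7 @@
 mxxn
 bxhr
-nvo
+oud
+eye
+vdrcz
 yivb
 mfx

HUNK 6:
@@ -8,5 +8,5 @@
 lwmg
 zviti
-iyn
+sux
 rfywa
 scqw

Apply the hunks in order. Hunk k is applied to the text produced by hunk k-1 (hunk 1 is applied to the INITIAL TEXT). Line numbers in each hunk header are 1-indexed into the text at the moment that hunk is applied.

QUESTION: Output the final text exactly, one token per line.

Answer: mxxn
bxhr
oud
eye
vdrcz
yivb
mfx
lwmg
zviti
sux
rfywa
scqw
zki

Derivation:
Hunk 1: at line 7 remove [fmmg,jlbao,rnxb] add [iyn] -> 11 lines: mxxn bxhr eeex njjsf psgjx lwmg zviti iyn rfywa scqw zki
Hunk 2: at line 1 remove [eeex,njjsf] add [qdvf,wynez] -> 11 lines: mxxn bxhr qdvf wynez psgjx lwmg zviti iyn rfywa scqw zki
Hunk 3: at line 3 remove [psgjx] add [otwz,yivb,mfx] -> 13 lines: mxxn bxhr qdvf wynez otwz yivb mfx lwmg zviti iyn rfywa scqw zki
Hunk 4: at line 2 remove [qdvf,wynez,otwz] add [nvo] -> 11 lines: mxxn bxhr nvo yivb mfx lwmg zviti iyn rfywa scqw zki
Hunk 5: at line 1 remove [nvo] add [oud,eye,vdrcz] -> 13 lines: mxxn bxhr oud eye vdrcz yivb mfx lwmg zviti iyn rfywa scqw zki
Hunk 6: at line 8 remove [iyn] add [sux] -> 13 lines: mxxn bxhr oud eye vdrcz yivb mfx lwmg zviti sux rfywa scqw zki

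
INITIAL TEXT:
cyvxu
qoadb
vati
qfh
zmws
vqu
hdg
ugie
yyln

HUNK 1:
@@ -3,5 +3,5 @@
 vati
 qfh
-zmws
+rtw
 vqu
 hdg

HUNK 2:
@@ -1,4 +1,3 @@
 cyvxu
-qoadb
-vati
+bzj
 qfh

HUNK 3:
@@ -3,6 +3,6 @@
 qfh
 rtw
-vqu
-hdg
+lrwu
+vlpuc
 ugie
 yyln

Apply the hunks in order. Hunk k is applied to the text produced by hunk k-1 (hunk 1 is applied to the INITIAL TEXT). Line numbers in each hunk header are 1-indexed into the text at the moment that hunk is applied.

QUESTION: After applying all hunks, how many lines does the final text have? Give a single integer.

Hunk 1: at line 3 remove [zmws] add [rtw] -> 9 lines: cyvxu qoadb vati qfh rtw vqu hdg ugie yyln
Hunk 2: at line 1 remove [qoadb,vati] add [bzj] -> 8 lines: cyvxu bzj qfh rtw vqu hdg ugie yyln
Hunk 3: at line 3 remove [vqu,hdg] add [lrwu,vlpuc] -> 8 lines: cyvxu bzj qfh rtw lrwu vlpuc ugie yyln
Final line count: 8

Answer: 8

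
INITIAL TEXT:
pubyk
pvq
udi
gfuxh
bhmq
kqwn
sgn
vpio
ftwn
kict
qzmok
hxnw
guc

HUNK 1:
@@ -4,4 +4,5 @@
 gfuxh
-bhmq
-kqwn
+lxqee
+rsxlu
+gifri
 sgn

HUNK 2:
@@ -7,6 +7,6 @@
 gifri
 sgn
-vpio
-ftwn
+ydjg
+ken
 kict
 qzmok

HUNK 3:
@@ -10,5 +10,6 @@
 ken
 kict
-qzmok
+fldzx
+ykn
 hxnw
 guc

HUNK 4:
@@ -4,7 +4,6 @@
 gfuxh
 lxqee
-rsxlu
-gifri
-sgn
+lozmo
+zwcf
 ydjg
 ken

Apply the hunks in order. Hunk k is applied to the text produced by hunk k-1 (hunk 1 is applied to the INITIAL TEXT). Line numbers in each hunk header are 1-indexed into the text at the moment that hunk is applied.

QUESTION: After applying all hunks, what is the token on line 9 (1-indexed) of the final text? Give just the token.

Hunk 1: at line 4 remove [bhmq,kqwn] add [lxqee,rsxlu,gifri] -> 14 lines: pubyk pvq udi gfuxh lxqee rsxlu gifri sgn vpio ftwn kict qzmok hxnw guc
Hunk 2: at line 7 remove [vpio,ftwn] add [ydjg,ken] -> 14 lines: pubyk pvq udi gfuxh lxqee rsxlu gifri sgn ydjg ken kict qzmok hxnw guc
Hunk 3: at line 10 remove [qzmok] add [fldzx,ykn] -> 15 lines: pubyk pvq udi gfuxh lxqee rsxlu gifri sgn ydjg ken kict fldzx ykn hxnw guc
Hunk 4: at line 4 remove [rsxlu,gifri,sgn] add [lozmo,zwcf] -> 14 lines: pubyk pvq udi gfuxh lxqee lozmo zwcf ydjg ken kict fldzx ykn hxnw guc
Final line 9: ken

Answer: ken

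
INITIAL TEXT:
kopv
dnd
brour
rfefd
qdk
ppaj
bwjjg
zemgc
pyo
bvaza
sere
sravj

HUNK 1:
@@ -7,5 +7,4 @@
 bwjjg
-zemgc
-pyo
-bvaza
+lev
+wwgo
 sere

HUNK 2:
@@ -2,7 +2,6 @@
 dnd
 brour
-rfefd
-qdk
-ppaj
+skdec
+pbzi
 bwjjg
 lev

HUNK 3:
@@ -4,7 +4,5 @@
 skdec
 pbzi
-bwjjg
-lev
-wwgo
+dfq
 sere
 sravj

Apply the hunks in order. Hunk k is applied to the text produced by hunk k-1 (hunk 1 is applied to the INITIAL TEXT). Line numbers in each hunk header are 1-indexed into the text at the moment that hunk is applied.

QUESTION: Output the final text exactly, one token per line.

Answer: kopv
dnd
brour
skdec
pbzi
dfq
sere
sravj

Derivation:
Hunk 1: at line 7 remove [zemgc,pyo,bvaza] add [lev,wwgo] -> 11 lines: kopv dnd brour rfefd qdk ppaj bwjjg lev wwgo sere sravj
Hunk 2: at line 2 remove [rfefd,qdk,ppaj] add [skdec,pbzi] -> 10 lines: kopv dnd brour skdec pbzi bwjjg lev wwgo sere sravj
Hunk 3: at line 4 remove [bwjjg,lev,wwgo] add [dfq] -> 8 lines: kopv dnd brour skdec pbzi dfq sere sravj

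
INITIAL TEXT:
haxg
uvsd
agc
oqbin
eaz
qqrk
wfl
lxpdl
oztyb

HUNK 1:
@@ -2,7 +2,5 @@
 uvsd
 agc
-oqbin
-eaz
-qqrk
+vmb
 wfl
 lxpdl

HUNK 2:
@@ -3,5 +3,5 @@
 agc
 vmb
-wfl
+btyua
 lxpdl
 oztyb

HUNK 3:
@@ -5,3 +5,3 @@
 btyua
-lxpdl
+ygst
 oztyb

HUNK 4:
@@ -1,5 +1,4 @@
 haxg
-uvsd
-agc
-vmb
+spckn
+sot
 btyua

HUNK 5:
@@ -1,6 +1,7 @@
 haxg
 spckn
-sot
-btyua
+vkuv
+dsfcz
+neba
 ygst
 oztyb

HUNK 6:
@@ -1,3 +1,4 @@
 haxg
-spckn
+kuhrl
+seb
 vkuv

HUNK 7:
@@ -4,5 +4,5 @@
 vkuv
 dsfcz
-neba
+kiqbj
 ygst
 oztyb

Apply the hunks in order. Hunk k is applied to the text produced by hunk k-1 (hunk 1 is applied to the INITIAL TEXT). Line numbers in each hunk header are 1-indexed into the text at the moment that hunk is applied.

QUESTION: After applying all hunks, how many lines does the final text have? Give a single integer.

Hunk 1: at line 2 remove [oqbin,eaz,qqrk] add [vmb] -> 7 lines: haxg uvsd agc vmb wfl lxpdl oztyb
Hunk 2: at line 3 remove [wfl] add [btyua] -> 7 lines: haxg uvsd agc vmb btyua lxpdl oztyb
Hunk 3: at line 5 remove [lxpdl] add [ygst] -> 7 lines: haxg uvsd agc vmb btyua ygst oztyb
Hunk 4: at line 1 remove [uvsd,agc,vmb] add [spckn,sot] -> 6 lines: haxg spckn sot btyua ygst oztyb
Hunk 5: at line 1 remove [sot,btyua] add [vkuv,dsfcz,neba] -> 7 lines: haxg spckn vkuv dsfcz neba ygst oztyb
Hunk 6: at line 1 remove [spckn] add [kuhrl,seb] -> 8 lines: haxg kuhrl seb vkuv dsfcz neba ygst oztyb
Hunk 7: at line 4 remove [neba] add [kiqbj] -> 8 lines: haxg kuhrl seb vkuv dsfcz kiqbj ygst oztyb
Final line count: 8

Answer: 8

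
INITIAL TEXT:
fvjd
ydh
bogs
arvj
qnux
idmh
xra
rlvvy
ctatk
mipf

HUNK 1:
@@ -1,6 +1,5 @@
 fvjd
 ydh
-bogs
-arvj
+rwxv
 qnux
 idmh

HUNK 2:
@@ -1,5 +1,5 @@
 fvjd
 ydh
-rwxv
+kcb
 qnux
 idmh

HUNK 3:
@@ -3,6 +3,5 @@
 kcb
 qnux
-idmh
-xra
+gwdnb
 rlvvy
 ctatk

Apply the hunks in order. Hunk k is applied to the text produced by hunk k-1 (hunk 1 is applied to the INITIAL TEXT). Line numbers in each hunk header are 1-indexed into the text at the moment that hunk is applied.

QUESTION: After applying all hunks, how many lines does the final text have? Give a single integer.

Hunk 1: at line 1 remove [bogs,arvj] add [rwxv] -> 9 lines: fvjd ydh rwxv qnux idmh xra rlvvy ctatk mipf
Hunk 2: at line 1 remove [rwxv] add [kcb] -> 9 lines: fvjd ydh kcb qnux idmh xra rlvvy ctatk mipf
Hunk 3: at line 3 remove [idmh,xra] add [gwdnb] -> 8 lines: fvjd ydh kcb qnux gwdnb rlvvy ctatk mipf
Final line count: 8

Answer: 8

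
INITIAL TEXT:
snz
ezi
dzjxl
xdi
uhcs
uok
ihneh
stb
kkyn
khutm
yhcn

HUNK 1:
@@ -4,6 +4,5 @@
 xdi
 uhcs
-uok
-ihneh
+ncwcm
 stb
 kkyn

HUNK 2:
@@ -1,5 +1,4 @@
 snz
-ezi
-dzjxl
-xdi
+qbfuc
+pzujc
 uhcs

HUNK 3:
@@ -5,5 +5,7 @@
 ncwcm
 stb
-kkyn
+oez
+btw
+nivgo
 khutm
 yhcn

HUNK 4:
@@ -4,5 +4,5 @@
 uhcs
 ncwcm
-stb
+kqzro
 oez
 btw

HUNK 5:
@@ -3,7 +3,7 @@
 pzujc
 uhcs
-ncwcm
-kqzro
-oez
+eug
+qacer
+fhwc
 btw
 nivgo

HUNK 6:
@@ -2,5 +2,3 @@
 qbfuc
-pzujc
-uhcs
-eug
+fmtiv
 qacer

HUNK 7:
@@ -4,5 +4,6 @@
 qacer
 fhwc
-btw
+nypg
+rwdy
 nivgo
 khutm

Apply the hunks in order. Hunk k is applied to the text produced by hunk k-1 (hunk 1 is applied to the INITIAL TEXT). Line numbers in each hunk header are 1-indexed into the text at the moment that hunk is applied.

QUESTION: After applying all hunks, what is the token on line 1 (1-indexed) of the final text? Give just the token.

Hunk 1: at line 4 remove [uok,ihneh] add [ncwcm] -> 10 lines: snz ezi dzjxl xdi uhcs ncwcm stb kkyn khutm yhcn
Hunk 2: at line 1 remove [ezi,dzjxl,xdi] add [qbfuc,pzujc] -> 9 lines: snz qbfuc pzujc uhcs ncwcm stb kkyn khutm yhcn
Hunk 3: at line 5 remove [kkyn] add [oez,btw,nivgo] -> 11 lines: snz qbfuc pzujc uhcs ncwcm stb oez btw nivgo khutm yhcn
Hunk 4: at line 4 remove [stb] add [kqzro] -> 11 lines: snz qbfuc pzujc uhcs ncwcm kqzro oez btw nivgo khutm yhcn
Hunk 5: at line 3 remove [ncwcm,kqzro,oez] add [eug,qacer,fhwc] -> 11 lines: snz qbfuc pzujc uhcs eug qacer fhwc btw nivgo khutm yhcn
Hunk 6: at line 2 remove [pzujc,uhcs,eug] add [fmtiv] -> 9 lines: snz qbfuc fmtiv qacer fhwc btw nivgo khutm yhcn
Hunk 7: at line 4 remove [btw] add [nypg,rwdy] -> 10 lines: snz qbfuc fmtiv qacer fhwc nypg rwdy nivgo khutm yhcn
Final line 1: snz

Answer: snz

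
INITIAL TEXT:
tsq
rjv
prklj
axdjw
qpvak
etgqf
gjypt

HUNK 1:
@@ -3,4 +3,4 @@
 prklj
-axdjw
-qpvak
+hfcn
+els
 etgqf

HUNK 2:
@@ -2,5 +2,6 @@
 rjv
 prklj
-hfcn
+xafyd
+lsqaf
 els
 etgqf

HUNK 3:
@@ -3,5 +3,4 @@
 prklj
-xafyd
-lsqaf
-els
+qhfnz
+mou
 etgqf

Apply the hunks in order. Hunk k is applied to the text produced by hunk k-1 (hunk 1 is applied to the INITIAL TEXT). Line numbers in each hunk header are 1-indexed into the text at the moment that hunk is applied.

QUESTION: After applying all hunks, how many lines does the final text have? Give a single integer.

Hunk 1: at line 3 remove [axdjw,qpvak] add [hfcn,els] -> 7 lines: tsq rjv prklj hfcn els etgqf gjypt
Hunk 2: at line 2 remove [hfcn] add [xafyd,lsqaf] -> 8 lines: tsq rjv prklj xafyd lsqaf els etgqf gjypt
Hunk 3: at line 3 remove [xafyd,lsqaf,els] add [qhfnz,mou] -> 7 lines: tsq rjv prklj qhfnz mou etgqf gjypt
Final line count: 7

Answer: 7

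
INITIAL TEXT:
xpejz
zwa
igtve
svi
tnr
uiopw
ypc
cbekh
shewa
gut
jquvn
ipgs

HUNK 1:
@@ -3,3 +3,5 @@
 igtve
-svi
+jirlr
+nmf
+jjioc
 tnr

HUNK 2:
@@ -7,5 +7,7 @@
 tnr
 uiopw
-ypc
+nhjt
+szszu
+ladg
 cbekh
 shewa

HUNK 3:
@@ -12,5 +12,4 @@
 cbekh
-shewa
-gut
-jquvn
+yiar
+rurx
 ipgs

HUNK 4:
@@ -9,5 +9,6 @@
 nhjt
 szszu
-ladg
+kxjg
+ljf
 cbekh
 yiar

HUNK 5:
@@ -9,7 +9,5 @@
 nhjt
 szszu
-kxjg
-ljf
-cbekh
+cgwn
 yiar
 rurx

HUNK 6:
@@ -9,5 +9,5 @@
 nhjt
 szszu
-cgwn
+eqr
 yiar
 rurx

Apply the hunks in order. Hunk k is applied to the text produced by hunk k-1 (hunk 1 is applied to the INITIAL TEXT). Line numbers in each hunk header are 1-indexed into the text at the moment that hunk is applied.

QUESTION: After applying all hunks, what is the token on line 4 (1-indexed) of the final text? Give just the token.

Answer: jirlr

Derivation:
Hunk 1: at line 3 remove [svi] add [jirlr,nmf,jjioc] -> 14 lines: xpejz zwa igtve jirlr nmf jjioc tnr uiopw ypc cbekh shewa gut jquvn ipgs
Hunk 2: at line 7 remove [ypc] add [nhjt,szszu,ladg] -> 16 lines: xpejz zwa igtve jirlr nmf jjioc tnr uiopw nhjt szszu ladg cbekh shewa gut jquvn ipgs
Hunk 3: at line 12 remove [shewa,gut,jquvn] add [yiar,rurx] -> 15 lines: xpejz zwa igtve jirlr nmf jjioc tnr uiopw nhjt szszu ladg cbekh yiar rurx ipgs
Hunk 4: at line 9 remove [ladg] add [kxjg,ljf] -> 16 lines: xpejz zwa igtve jirlr nmf jjioc tnr uiopw nhjt szszu kxjg ljf cbekh yiar rurx ipgs
Hunk 5: at line 9 remove [kxjg,ljf,cbekh] add [cgwn] -> 14 lines: xpejz zwa igtve jirlr nmf jjioc tnr uiopw nhjt szszu cgwn yiar rurx ipgs
Hunk 6: at line 9 remove [cgwn] add [eqr] -> 14 lines: xpejz zwa igtve jirlr nmf jjioc tnr uiopw nhjt szszu eqr yiar rurx ipgs
Final line 4: jirlr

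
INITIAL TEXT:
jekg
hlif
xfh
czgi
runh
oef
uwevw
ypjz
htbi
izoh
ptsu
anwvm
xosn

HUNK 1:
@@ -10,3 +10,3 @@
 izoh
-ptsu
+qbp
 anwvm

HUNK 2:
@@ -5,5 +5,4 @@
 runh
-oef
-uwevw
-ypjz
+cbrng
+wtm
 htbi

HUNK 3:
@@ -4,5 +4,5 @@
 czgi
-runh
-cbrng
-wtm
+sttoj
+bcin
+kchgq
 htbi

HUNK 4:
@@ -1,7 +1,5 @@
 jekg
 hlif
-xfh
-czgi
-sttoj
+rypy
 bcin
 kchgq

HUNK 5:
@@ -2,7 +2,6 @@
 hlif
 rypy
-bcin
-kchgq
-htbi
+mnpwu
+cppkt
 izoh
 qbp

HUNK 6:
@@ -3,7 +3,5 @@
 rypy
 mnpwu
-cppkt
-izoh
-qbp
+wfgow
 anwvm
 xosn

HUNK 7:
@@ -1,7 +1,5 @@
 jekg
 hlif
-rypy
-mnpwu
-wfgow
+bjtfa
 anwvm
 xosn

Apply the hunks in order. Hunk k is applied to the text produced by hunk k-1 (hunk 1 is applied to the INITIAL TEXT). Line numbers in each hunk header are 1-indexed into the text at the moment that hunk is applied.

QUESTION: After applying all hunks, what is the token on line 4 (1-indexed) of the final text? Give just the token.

Answer: anwvm

Derivation:
Hunk 1: at line 10 remove [ptsu] add [qbp] -> 13 lines: jekg hlif xfh czgi runh oef uwevw ypjz htbi izoh qbp anwvm xosn
Hunk 2: at line 5 remove [oef,uwevw,ypjz] add [cbrng,wtm] -> 12 lines: jekg hlif xfh czgi runh cbrng wtm htbi izoh qbp anwvm xosn
Hunk 3: at line 4 remove [runh,cbrng,wtm] add [sttoj,bcin,kchgq] -> 12 lines: jekg hlif xfh czgi sttoj bcin kchgq htbi izoh qbp anwvm xosn
Hunk 4: at line 1 remove [xfh,czgi,sttoj] add [rypy] -> 10 lines: jekg hlif rypy bcin kchgq htbi izoh qbp anwvm xosn
Hunk 5: at line 2 remove [bcin,kchgq,htbi] add [mnpwu,cppkt] -> 9 lines: jekg hlif rypy mnpwu cppkt izoh qbp anwvm xosn
Hunk 6: at line 3 remove [cppkt,izoh,qbp] add [wfgow] -> 7 lines: jekg hlif rypy mnpwu wfgow anwvm xosn
Hunk 7: at line 1 remove [rypy,mnpwu,wfgow] add [bjtfa] -> 5 lines: jekg hlif bjtfa anwvm xosn
Final line 4: anwvm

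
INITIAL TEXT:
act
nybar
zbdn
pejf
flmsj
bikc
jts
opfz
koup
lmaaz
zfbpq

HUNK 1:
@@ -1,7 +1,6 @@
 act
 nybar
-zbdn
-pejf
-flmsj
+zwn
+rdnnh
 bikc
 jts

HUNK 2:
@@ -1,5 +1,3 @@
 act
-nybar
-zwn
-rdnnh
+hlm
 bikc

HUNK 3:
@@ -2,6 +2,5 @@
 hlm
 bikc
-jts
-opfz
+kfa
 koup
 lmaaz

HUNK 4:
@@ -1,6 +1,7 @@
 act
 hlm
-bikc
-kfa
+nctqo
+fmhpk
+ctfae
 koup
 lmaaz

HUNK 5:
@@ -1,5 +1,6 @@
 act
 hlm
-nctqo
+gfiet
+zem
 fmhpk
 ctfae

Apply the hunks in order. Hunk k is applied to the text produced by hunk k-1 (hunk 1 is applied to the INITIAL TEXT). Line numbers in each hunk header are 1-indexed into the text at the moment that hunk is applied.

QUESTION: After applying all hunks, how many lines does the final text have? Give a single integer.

Hunk 1: at line 1 remove [zbdn,pejf,flmsj] add [zwn,rdnnh] -> 10 lines: act nybar zwn rdnnh bikc jts opfz koup lmaaz zfbpq
Hunk 2: at line 1 remove [nybar,zwn,rdnnh] add [hlm] -> 8 lines: act hlm bikc jts opfz koup lmaaz zfbpq
Hunk 3: at line 2 remove [jts,opfz] add [kfa] -> 7 lines: act hlm bikc kfa koup lmaaz zfbpq
Hunk 4: at line 1 remove [bikc,kfa] add [nctqo,fmhpk,ctfae] -> 8 lines: act hlm nctqo fmhpk ctfae koup lmaaz zfbpq
Hunk 5: at line 1 remove [nctqo] add [gfiet,zem] -> 9 lines: act hlm gfiet zem fmhpk ctfae koup lmaaz zfbpq
Final line count: 9

Answer: 9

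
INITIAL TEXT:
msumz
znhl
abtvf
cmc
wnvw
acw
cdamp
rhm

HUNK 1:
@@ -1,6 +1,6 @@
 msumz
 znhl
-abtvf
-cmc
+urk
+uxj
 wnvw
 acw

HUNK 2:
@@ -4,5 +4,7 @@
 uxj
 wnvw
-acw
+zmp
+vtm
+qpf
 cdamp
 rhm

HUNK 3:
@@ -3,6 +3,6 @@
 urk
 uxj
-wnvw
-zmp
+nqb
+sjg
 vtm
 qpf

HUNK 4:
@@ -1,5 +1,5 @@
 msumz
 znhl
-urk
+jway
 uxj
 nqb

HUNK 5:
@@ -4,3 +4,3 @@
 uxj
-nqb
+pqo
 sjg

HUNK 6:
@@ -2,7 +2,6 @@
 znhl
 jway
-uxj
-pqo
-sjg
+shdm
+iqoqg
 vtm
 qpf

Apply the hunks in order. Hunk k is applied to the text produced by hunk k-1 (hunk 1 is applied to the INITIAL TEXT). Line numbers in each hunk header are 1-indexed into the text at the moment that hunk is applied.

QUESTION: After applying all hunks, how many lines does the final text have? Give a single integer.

Hunk 1: at line 1 remove [abtvf,cmc] add [urk,uxj] -> 8 lines: msumz znhl urk uxj wnvw acw cdamp rhm
Hunk 2: at line 4 remove [acw] add [zmp,vtm,qpf] -> 10 lines: msumz znhl urk uxj wnvw zmp vtm qpf cdamp rhm
Hunk 3: at line 3 remove [wnvw,zmp] add [nqb,sjg] -> 10 lines: msumz znhl urk uxj nqb sjg vtm qpf cdamp rhm
Hunk 4: at line 1 remove [urk] add [jway] -> 10 lines: msumz znhl jway uxj nqb sjg vtm qpf cdamp rhm
Hunk 5: at line 4 remove [nqb] add [pqo] -> 10 lines: msumz znhl jway uxj pqo sjg vtm qpf cdamp rhm
Hunk 6: at line 2 remove [uxj,pqo,sjg] add [shdm,iqoqg] -> 9 lines: msumz znhl jway shdm iqoqg vtm qpf cdamp rhm
Final line count: 9

Answer: 9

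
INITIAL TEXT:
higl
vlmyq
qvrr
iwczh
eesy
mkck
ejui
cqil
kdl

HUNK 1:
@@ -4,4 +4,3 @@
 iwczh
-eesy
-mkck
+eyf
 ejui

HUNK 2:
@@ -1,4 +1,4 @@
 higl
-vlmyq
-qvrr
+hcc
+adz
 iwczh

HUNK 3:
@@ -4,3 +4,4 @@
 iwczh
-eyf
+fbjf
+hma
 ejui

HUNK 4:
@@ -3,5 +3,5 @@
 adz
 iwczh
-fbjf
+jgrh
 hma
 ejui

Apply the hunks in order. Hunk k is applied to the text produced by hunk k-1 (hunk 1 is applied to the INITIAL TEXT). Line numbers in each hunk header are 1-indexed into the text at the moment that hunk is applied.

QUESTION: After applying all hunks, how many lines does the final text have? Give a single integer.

Hunk 1: at line 4 remove [eesy,mkck] add [eyf] -> 8 lines: higl vlmyq qvrr iwczh eyf ejui cqil kdl
Hunk 2: at line 1 remove [vlmyq,qvrr] add [hcc,adz] -> 8 lines: higl hcc adz iwczh eyf ejui cqil kdl
Hunk 3: at line 4 remove [eyf] add [fbjf,hma] -> 9 lines: higl hcc adz iwczh fbjf hma ejui cqil kdl
Hunk 4: at line 3 remove [fbjf] add [jgrh] -> 9 lines: higl hcc adz iwczh jgrh hma ejui cqil kdl
Final line count: 9

Answer: 9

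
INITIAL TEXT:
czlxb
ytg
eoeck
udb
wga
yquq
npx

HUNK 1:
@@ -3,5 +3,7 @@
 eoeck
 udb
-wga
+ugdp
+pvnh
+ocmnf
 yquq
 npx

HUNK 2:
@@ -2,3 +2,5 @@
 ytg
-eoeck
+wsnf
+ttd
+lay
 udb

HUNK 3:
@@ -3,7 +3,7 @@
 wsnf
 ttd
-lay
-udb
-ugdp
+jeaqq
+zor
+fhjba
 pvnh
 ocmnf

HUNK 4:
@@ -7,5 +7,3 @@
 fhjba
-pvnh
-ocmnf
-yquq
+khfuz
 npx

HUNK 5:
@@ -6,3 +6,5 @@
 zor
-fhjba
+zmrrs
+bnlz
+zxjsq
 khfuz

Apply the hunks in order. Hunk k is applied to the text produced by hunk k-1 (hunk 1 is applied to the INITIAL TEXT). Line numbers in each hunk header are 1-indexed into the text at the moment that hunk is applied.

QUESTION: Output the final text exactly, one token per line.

Hunk 1: at line 3 remove [wga] add [ugdp,pvnh,ocmnf] -> 9 lines: czlxb ytg eoeck udb ugdp pvnh ocmnf yquq npx
Hunk 2: at line 2 remove [eoeck] add [wsnf,ttd,lay] -> 11 lines: czlxb ytg wsnf ttd lay udb ugdp pvnh ocmnf yquq npx
Hunk 3: at line 3 remove [lay,udb,ugdp] add [jeaqq,zor,fhjba] -> 11 lines: czlxb ytg wsnf ttd jeaqq zor fhjba pvnh ocmnf yquq npx
Hunk 4: at line 7 remove [pvnh,ocmnf,yquq] add [khfuz] -> 9 lines: czlxb ytg wsnf ttd jeaqq zor fhjba khfuz npx
Hunk 5: at line 6 remove [fhjba] add [zmrrs,bnlz,zxjsq] -> 11 lines: czlxb ytg wsnf ttd jeaqq zor zmrrs bnlz zxjsq khfuz npx

Answer: czlxb
ytg
wsnf
ttd
jeaqq
zor
zmrrs
bnlz
zxjsq
khfuz
npx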